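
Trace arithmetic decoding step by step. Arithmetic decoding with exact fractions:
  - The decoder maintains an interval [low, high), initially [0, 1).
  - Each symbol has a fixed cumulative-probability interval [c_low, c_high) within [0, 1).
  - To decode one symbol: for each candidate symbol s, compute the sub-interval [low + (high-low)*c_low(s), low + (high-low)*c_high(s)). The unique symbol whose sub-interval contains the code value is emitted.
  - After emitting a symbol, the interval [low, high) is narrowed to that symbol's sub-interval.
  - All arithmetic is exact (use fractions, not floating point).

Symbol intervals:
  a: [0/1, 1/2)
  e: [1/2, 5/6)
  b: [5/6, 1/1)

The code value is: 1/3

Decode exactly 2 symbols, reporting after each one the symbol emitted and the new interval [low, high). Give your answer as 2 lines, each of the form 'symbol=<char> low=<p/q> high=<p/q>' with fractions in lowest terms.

Step 1: interval [0/1, 1/1), width = 1/1 - 0/1 = 1/1
  'a': [0/1 + 1/1*0/1, 0/1 + 1/1*1/2) = [0/1, 1/2) <- contains code 1/3
  'e': [0/1 + 1/1*1/2, 0/1 + 1/1*5/6) = [1/2, 5/6)
  'b': [0/1 + 1/1*5/6, 0/1 + 1/1*1/1) = [5/6, 1/1)
  emit 'a', narrow to [0/1, 1/2)
Step 2: interval [0/1, 1/2), width = 1/2 - 0/1 = 1/2
  'a': [0/1 + 1/2*0/1, 0/1 + 1/2*1/2) = [0/1, 1/4)
  'e': [0/1 + 1/2*1/2, 0/1 + 1/2*5/6) = [1/4, 5/12) <- contains code 1/3
  'b': [0/1 + 1/2*5/6, 0/1 + 1/2*1/1) = [5/12, 1/2)
  emit 'e', narrow to [1/4, 5/12)

Answer: symbol=a low=0/1 high=1/2
symbol=e low=1/4 high=5/12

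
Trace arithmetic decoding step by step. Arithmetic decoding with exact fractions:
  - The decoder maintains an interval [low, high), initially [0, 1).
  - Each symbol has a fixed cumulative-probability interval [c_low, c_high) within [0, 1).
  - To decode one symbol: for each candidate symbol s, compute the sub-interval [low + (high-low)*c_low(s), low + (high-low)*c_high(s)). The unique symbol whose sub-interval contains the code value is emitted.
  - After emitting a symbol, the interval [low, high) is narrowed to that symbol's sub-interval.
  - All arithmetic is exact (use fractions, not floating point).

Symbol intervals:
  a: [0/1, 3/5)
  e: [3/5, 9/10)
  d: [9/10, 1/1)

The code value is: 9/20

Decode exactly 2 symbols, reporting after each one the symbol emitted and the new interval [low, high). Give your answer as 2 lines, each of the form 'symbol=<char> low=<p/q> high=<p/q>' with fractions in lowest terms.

Answer: symbol=a low=0/1 high=3/5
symbol=e low=9/25 high=27/50

Derivation:
Step 1: interval [0/1, 1/1), width = 1/1 - 0/1 = 1/1
  'a': [0/1 + 1/1*0/1, 0/1 + 1/1*3/5) = [0/1, 3/5) <- contains code 9/20
  'e': [0/1 + 1/1*3/5, 0/1 + 1/1*9/10) = [3/5, 9/10)
  'd': [0/1 + 1/1*9/10, 0/1 + 1/1*1/1) = [9/10, 1/1)
  emit 'a', narrow to [0/1, 3/5)
Step 2: interval [0/1, 3/5), width = 3/5 - 0/1 = 3/5
  'a': [0/1 + 3/5*0/1, 0/1 + 3/5*3/5) = [0/1, 9/25)
  'e': [0/1 + 3/5*3/5, 0/1 + 3/5*9/10) = [9/25, 27/50) <- contains code 9/20
  'd': [0/1 + 3/5*9/10, 0/1 + 3/5*1/1) = [27/50, 3/5)
  emit 'e', narrow to [9/25, 27/50)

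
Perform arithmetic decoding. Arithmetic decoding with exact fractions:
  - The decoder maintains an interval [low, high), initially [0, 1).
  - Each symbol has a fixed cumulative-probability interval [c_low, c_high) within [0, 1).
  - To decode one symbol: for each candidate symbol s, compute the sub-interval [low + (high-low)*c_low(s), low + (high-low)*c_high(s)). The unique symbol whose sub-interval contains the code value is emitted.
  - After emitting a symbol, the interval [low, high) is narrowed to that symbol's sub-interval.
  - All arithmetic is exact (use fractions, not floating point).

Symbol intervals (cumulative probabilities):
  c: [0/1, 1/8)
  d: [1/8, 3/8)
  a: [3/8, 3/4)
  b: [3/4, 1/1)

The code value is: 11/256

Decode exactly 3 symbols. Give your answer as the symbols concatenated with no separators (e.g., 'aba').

Answer: cdb

Derivation:
Step 1: interval [0/1, 1/1), width = 1/1 - 0/1 = 1/1
  'c': [0/1 + 1/1*0/1, 0/1 + 1/1*1/8) = [0/1, 1/8) <- contains code 11/256
  'd': [0/1 + 1/1*1/8, 0/1 + 1/1*3/8) = [1/8, 3/8)
  'a': [0/1 + 1/1*3/8, 0/1 + 1/1*3/4) = [3/8, 3/4)
  'b': [0/1 + 1/1*3/4, 0/1 + 1/1*1/1) = [3/4, 1/1)
  emit 'c', narrow to [0/1, 1/8)
Step 2: interval [0/1, 1/8), width = 1/8 - 0/1 = 1/8
  'c': [0/1 + 1/8*0/1, 0/1 + 1/8*1/8) = [0/1, 1/64)
  'd': [0/1 + 1/8*1/8, 0/1 + 1/8*3/8) = [1/64, 3/64) <- contains code 11/256
  'a': [0/1 + 1/8*3/8, 0/1 + 1/8*3/4) = [3/64, 3/32)
  'b': [0/1 + 1/8*3/4, 0/1 + 1/8*1/1) = [3/32, 1/8)
  emit 'd', narrow to [1/64, 3/64)
Step 3: interval [1/64, 3/64), width = 3/64 - 1/64 = 1/32
  'c': [1/64 + 1/32*0/1, 1/64 + 1/32*1/8) = [1/64, 5/256)
  'd': [1/64 + 1/32*1/8, 1/64 + 1/32*3/8) = [5/256, 7/256)
  'a': [1/64 + 1/32*3/8, 1/64 + 1/32*3/4) = [7/256, 5/128)
  'b': [1/64 + 1/32*3/4, 1/64 + 1/32*1/1) = [5/128, 3/64) <- contains code 11/256
  emit 'b', narrow to [5/128, 3/64)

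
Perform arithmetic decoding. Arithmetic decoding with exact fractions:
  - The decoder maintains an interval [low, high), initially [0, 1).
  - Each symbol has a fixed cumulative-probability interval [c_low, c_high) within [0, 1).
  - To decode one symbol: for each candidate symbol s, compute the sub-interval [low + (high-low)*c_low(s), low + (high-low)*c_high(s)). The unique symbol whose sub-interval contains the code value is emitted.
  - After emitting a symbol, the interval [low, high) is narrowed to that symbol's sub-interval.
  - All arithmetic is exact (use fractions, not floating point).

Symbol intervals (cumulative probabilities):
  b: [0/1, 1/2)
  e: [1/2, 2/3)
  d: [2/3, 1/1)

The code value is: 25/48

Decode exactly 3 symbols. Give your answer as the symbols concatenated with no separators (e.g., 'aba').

Answer: ebb

Derivation:
Step 1: interval [0/1, 1/1), width = 1/1 - 0/1 = 1/1
  'b': [0/1 + 1/1*0/1, 0/1 + 1/1*1/2) = [0/1, 1/2)
  'e': [0/1 + 1/1*1/2, 0/1 + 1/1*2/3) = [1/2, 2/3) <- contains code 25/48
  'd': [0/1 + 1/1*2/3, 0/1 + 1/1*1/1) = [2/3, 1/1)
  emit 'e', narrow to [1/2, 2/3)
Step 2: interval [1/2, 2/3), width = 2/3 - 1/2 = 1/6
  'b': [1/2 + 1/6*0/1, 1/2 + 1/6*1/2) = [1/2, 7/12) <- contains code 25/48
  'e': [1/2 + 1/6*1/2, 1/2 + 1/6*2/3) = [7/12, 11/18)
  'd': [1/2 + 1/6*2/3, 1/2 + 1/6*1/1) = [11/18, 2/3)
  emit 'b', narrow to [1/2, 7/12)
Step 3: interval [1/2, 7/12), width = 7/12 - 1/2 = 1/12
  'b': [1/2 + 1/12*0/1, 1/2 + 1/12*1/2) = [1/2, 13/24) <- contains code 25/48
  'e': [1/2 + 1/12*1/2, 1/2 + 1/12*2/3) = [13/24, 5/9)
  'd': [1/2 + 1/12*2/3, 1/2 + 1/12*1/1) = [5/9, 7/12)
  emit 'b', narrow to [1/2, 13/24)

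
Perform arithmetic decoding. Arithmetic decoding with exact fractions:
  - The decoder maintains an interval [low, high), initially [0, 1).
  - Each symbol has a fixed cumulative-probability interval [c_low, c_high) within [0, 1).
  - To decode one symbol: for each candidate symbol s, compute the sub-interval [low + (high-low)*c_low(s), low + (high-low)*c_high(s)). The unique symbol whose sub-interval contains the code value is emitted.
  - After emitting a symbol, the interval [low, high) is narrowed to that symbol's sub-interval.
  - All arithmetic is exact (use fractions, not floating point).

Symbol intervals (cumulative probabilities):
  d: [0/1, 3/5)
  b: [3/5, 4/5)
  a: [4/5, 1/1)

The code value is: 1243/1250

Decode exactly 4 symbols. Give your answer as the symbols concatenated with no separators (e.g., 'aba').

Step 1: interval [0/1, 1/1), width = 1/1 - 0/1 = 1/1
  'd': [0/1 + 1/1*0/1, 0/1 + 1/1*3/5) = [0/1, 3/5)
  'b': [0/1 + 1/1*3/5, 0/1 + 1/1*4/5) = [3/5, 4/5)
  'a': [0/1 + 1/1*4/5, 0/1 + 1/1*1/1) = [4/5, 1/1) <- contains code 1243/1250
  emit 'a', narrow to [4/5, 1/1)
Step 2: interval [4/5, 1/1), width = 1/1 - 4/5 = 1/5
  'd': [4/5 + 1/5*0/1, 4/5 + 1/5*3/5) = [4/5, 23/25)
  'b': [4/5 + 1/5*3/5, 4/5 + 1/5*4/5) = [23/25, 24/25)
  'a': [4/5 + 1/5*4/5, 4/5 + 1/5*1/1) = [24/25, 1/1) <- contains code 1243/1250
  emit 'a', narrow to [24/25, 1/1)
Step 3: interval [24/25, 1/1), width = 1/1 - 24/25 = 1/25
  'd': [24/25 + 1/25*0/1, 24/25 + 1/25*3/5) = [24/25, 123/125)
  'b': [24/25 + 1/25*3/5, 24/25 + 1/25*4/5) = [123/125, 124/125)
  'a': [24/25 + 1/25*4/5, 24/25 + 1/25*1/1) = [124/125, 1/1) <- contains code 1243/1250
  emit 'a', narrow to [124/125, 1/1)
Step 4: interval [124/125, 1/1), width = 1/1 - 124/125 = 1/125
  'd': [124/125 + 1/125*0/1, 124/125 + 1/125*3/5) = [124/125, 623/625) <- contains code 1243/1250
  'b': [124/125 + 1/125*3/5, 124/125 + 1/125*4/5) = [623/625, 624/625)
  'a': [124/125 + 1/125*4/5, 124/125 + 1/125*1/1) = [624/625, 1/1)
  emit 'd', narrow to [124/125, 623/625)

Answer: aaad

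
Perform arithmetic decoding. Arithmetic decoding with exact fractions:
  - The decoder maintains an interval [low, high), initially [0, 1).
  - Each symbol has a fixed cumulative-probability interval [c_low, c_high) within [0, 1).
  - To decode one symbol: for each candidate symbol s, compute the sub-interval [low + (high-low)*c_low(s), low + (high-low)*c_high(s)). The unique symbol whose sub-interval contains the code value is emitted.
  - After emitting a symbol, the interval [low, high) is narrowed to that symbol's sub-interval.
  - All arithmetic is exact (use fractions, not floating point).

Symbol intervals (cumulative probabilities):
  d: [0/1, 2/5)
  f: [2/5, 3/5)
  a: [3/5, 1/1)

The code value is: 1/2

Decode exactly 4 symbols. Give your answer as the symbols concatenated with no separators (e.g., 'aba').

Answer: ffff

Derivation:
Step 1: interval [0/1, 1/1), width = 1/1 - 0/1 = 1/1
  'd': [0/1 + 1/1*0/1, 0/1 + 1/1*2/5) = [0/1, 2/5)
  'f': [0/1 + 1/1*2/5, 0/1 + 1/1*3/5) = [2/5, 3/5) <- contains code 1/2
  'a': [0/1 + 1/1*3/5, 0/1 + 1/1*1/1) = [3/5, 1/1)
  emit 'f', narrow to [2/5, 3/5)
Step 2: interval [2/5, 3/5), width = 3/5 - 2/5 = 1/5
  'd': [2/5 + 1/5*0/1, 2/5 + 1/5*2/5) = [2/5, 12/25)
  'f': [2/5 + 1/5*2/5, 2/5 + 1/5*3/5) = [12/25, 13/25) <- contains code 1/2
  'a': [2/5 + 1/5*3/5, 2/5 + 1/5*1/1) = [13/25, 3/5)
  emit 'f', narrow to [12/25, 13/25)
Step 3: interval [12/25, 13/25), width = 13/25 - 12/25 = 1/25
  'd': [12/25 + 1/25*0/1, 12/25 + 1/25*2/5) = [12/25, 62/125)
  'f': [12/25 + 1/25*2/5, 12/25 + 1/25*3/5) = [62/125, 63/125) <- contains code 1/2
  'a': [12/25 + 1/25*3/5, 12/25 + 1/25*1/1) = [63/125, 13/25)
  emit 'f', narrow to [62/125, 63/125)
Step 4: interval [62/125, 63/125), width = 63/125 - 62/125 = 1/125
  'd': [62/125 + 1/125*0/1, 62/125 + 1/125*2/5) = [62/125, 312/625)
  'f': [62/125 + 1/125*2/5, 62/125 + 1/125*3/5) = [312/625, 313/625) <- contains code 1/2
  'a': [62/125 + 1/125*3/5, 62/125 + 1/125*1/1) = [313/625, 63/125)
  emit 'f', narrow to [312/625, 313/625)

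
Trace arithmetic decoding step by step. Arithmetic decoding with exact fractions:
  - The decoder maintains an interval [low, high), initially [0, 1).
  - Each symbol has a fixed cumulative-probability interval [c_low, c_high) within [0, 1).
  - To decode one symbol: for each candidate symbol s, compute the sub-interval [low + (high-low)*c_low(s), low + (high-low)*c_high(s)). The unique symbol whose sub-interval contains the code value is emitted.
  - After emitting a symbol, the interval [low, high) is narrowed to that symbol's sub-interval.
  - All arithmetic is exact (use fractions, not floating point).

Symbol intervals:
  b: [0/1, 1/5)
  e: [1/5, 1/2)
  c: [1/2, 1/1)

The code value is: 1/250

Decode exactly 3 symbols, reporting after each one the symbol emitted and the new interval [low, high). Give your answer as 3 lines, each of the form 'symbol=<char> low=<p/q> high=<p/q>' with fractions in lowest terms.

Step 1: interval [0/1, 1/1), width = 1/1 - 0/1 = 1/1
  'b': [0/1 + 1/1*0/1, 0/1 + 1/1*1/5) = [0/1, 1/5) <- contains code 1/250
  'e': [0/1 + 1/1*1/5, 0/1 + 1/1*1/2) = [1/5, 1/2)
  'c': [0/1 + 1/1*1/2, 0/1 + 1/1*1/1) = [1/2, 1/1)
  emit 'b', narrow to [0/1, 1/5)
Step 2: interval [0/1, 1/5), width = 1/5 - 0/1 = 1/5
  'b': [0/1 + 1/5*0/1, 0/1 + 1/5*1/5) = [0/1, 1/25) <- contains code 1/250
  'e': [0/1 + 1/5*1/5, 0/1 + 1/5*1/2) = [1/25, 1/10)
  'c': [0/1 + 1/5*1/2, 0/1 + 1/5*1/1) = [1/10, 1/5)
  emit 'b', narrow to [0/1, 1/25)
Step 3: interval [0/1, 1/25), width = 1/25 - 0/1 = 1/25
  'b': [0/1 + 1/25*0/1, 0/1 + 1/25*1/5) = [0/1, 1/125) <- contains code 1/250
  'e': [0/1 + 1/25*1/5, 0/1 + 1/25*1/2) = [1/125, 1/50)
  'c': [0/1 + 1/25*1/2, 0/1 + 1/25*1/1) = [1/50, 1/25)
  emit 'b', narrow to [0/1, 1/125)

Answer: symbol=b low=0/1 high=1/5
symbol=b low=0/1 high=1/25
symbol=b low=0/1 high=1/125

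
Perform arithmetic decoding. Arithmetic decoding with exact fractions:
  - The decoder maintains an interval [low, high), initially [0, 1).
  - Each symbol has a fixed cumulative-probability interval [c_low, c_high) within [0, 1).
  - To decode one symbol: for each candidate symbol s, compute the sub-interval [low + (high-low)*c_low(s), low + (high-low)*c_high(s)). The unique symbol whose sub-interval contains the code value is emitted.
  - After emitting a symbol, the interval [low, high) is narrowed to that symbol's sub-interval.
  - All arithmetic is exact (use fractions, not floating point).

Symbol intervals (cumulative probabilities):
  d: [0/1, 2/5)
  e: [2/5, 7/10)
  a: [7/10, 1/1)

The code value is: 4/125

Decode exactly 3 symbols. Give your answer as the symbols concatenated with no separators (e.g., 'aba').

Answer: ddd

Derivation:
Step 1: interval [0/1, 1/1), width = 1/1 - 0/1 = 1/1
  'd': [0/1 + 1/1*0/1, 0/1 + 1/1*2/5) = [0/1, 2/5) <- contains code 4/125
  'e': [0/1 + 1/1*2/5, 0/1 + 1/1*7/10) = [2/5, 7/10)
  'a': [0/1 + 1/1*7/10, 0/1 + 1/1*1/1) = [7/10, 1/1)
  emit 'd', narrow to [0/1, 2/5)
Step 2: interval [0/1, 2/5), width = 2/5 - 0/1 = 2/5
  'd': [0/1 + 2/5*0/1, 0/1 + 2/5*2/5) = [0/1, 4/25) <- contains code 4/125
  'e': [0/1 + 2/5*2/5, 0/1 + 2/5*7/10) = [4/25, 7/25)
  'a': [0/1 + 2/5*7/10, 0/1 + 2/5*1/1) = [7/25, 2/5)
  emit 'd', narrow to [0/1, 4/25)
Step 3: interval [0/1, 4/25), width = 4/25 - 0/1 = 4/25
  'd': [0/1 + 4/25*0/1, 0/1 + 4/25*2/5) = [0/1, 8/125) <- contains code 4/125
  'e': [0/1 + 4/25*2/5, 0/1 + 4/25*7/10) = [8/125, 14/125)
  'a': [0/1 + 4/25*7/10, 0/1 + 4/25*1/1) = [14/125, 4/25)
  emit 'd', narrow to [0/1, 8/125)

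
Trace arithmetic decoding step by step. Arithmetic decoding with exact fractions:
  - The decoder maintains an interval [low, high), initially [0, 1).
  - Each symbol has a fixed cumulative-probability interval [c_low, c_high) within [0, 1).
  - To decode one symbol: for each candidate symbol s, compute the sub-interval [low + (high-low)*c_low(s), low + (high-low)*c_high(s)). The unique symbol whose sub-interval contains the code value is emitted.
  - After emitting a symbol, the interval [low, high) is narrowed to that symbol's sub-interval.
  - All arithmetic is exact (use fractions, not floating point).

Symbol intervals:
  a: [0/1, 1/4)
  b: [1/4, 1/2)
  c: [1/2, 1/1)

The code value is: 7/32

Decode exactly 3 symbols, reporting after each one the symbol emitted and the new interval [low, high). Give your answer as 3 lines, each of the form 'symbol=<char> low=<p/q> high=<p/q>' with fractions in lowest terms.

Step 1: interval [0/1, 1/1), width = 1/1 - 0/1 = 1/1
  'a': [0/1 + 1/1*0/1, 0/1 + 1/1*1/4) = [0/1, 1/4) <- contains code 7/32
  'b': [0/1 + 1/1*1/4, 0/1 + 1/1*1/2) = [1/4, 1/2)
  'c': [0/1 + 1/1*1/2, 0/1 + 1/1*1/1) = [1/2, 1/1)
  emit 'a', narrow to [0/1, 1/4)
Step 2: interval [0/1, 1/4), width = 1/4 - 0/1 = 1/4
  'a': [0/1 + 1/4*0/1, 0/1 + 1/4*1/4) = [0/1, 1/16)
  'b': [0/1 + 1/4*1/4, 0/1 + 1/4*1/2) = [1/16, 1/8)
  'c': [0/1 + 1/4*1/2, 0/1 + 1/4*1/1) = [1/8, 1/4) <- contains code 7/32
  emit 'c', narrow to [1/8, 1/4)
Step 3: interval [1/8, 1/4), width = 1/4 - 1/8 = 1/8
  'a': [1/8 + 1/8*0/1, 1/8 + 1/8*1/4) = [1/8, 5/32)
  'b': [1/8 + 1/8*1/4, 1/8 + 1/8*1/2) = [5/32, 3/16)
  'c': [1/8 + 1/8*1/2, 1/8 + 1/8*1/1) = [3/16, 1/4) <- contains code 7/32
  emit 'c', narrow to [3/16, 1/4)

Answer: symbol=a low=0/1 high=1/4
symbol=c low=1/8 high=1/4
symbol=c low=3/16 high=1/4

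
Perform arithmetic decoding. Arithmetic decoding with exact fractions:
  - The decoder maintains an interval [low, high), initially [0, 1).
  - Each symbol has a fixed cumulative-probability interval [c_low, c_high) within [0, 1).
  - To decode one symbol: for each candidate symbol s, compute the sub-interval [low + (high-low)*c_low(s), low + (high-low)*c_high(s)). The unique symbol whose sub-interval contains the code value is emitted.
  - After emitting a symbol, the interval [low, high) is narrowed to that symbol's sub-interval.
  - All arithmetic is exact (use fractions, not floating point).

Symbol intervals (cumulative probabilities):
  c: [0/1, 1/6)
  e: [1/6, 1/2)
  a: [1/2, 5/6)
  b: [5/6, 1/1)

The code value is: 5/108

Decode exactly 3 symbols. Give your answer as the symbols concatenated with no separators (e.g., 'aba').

Step 1: interval [0/1, 1/1), width = 1/1 - 0/1 = 1/1
  'c': [0/1 + 1/1*0/1, 0/1 + 1/1*1/6) = [0/1, 1/6) <- contains code 5/108
  'e': [0/1 + 1/1*1/6, 0/1 + 1/1*1/2) = [1/6, 1/2)
  'a': [0/1 + 1/1*1/2, 0/1 + 1/1*5/6) = [1/2, 5/6)
  'b': [0/1 + 1/1*5/6, 0/1 + 1/1*1/1) = [5/6, 1/1)
  emit 'c', narrow to [0/1, 1/6)
Step 2: interval [0/1, 1/6), width = 1/6 - 0/1 = 1/6
  'c': [0/1 + 1/6*0/1, 0/1 + 1/6*1/6) = [0/1, 1/36)
  'e': [0/1 + 1/6*1/6, 0/1 + 1/6*1/2) = [1/36, 1/12) <- contains code 5/108
  'a': [0/1 + 1/6*1/2, 0/1 + 1/6*5/6) = [1/12, 5/36)
  'b': [0/1 + 1/6*5/6, 0/1 + 1/6*1/1) = [5/36, 1/6)
  emit 'e', narrow to [1/36, 1/12)
Step 3: interval [1/36, 1/12), width = 1/12 - 1/36 = 1/18
  'c': [1/36 + 1/18*0/1, 1/36 + 1/18*1/6) = [1/36, 1/27)
  'e': [1/36 + 1/18*1/6, 1/36 + 1/18*1/2) = [1/27, 1/18) <- contains code 5/108
  'a': [1/36 + 1/18*1/2, 1/36 + 1/18*5/6) = [1/18, 2/27)
  'b': [1/36 + 1/18*5/6, 1/36 + 1/18*1/1) = [2/27, 1/12)
  emit 'e', narrow to [1/27, 1/18)

Answer: cee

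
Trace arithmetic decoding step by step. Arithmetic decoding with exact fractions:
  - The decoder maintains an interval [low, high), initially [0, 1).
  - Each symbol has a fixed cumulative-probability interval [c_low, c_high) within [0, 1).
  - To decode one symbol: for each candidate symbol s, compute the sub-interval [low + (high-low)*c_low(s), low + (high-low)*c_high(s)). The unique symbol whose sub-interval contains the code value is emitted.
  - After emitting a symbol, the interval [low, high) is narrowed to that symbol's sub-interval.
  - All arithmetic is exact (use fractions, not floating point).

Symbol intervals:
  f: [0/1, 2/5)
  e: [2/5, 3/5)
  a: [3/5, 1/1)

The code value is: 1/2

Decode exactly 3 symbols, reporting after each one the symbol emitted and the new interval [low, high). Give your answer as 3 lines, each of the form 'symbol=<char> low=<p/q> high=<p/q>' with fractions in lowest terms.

Step 1: interval [0/1, 1/1), width = 1/1 - 0/1 = 1/1
  'f': [0/1 + 1/1*0/1, 0/1 + 1/1*2/5) = [0/1, 2/5)
  'e': [0/1 + 1/1*2/5, 0/1 + 1/1*3/5) = [2/5, 3/5) <- contains code 1/2
  'a': [0/1 + 1/1*3/5, 0/1 + 1/1*1/1) = [3/5, 1/1)
  emit 'e', narrow to [2/5, 3/5)
Step 2: interval [2/5, 3/5), width = 3/5 - 2/5 = 1/5
  'f': [2/5 + 1/5*0/1, 2/5 + 1/5*2/5) = [2/5, 12/25)
  'e': [2/5 + 1/5*2/5, 2/5 + 1/5*3/5) = [12/25, 13/25) <- contains code 1/2
  'a': [2/5 + 1/5*3/5, 2/5 + 1/5*1/1) = [13/25, 3/5)
  emit 'e', narrow to [12/25, 13/25)
Step 3: interval [12/25, 13/25), width = 13/25 - 12/25 = 1/25
  'f': [12/25 + 1/25*0/1, 12/25 + 1/25*2/5) = [12/25, 62/125)
  'e': [12/25 + 1/25*2/5, 12/25 + 1/25*3/5) = [62/125, 63/125) <- contains code 1/2
  'a': [12/25 + 1/25*3/5, 12/25 + 1/25*1/1) = [63/125, 13/25)
  emit 'e', narrow to [62/125, 63/125)

Answer: symbol=e low=2/5 high=3/5
symbol=e low=12/25 high=13/25
symbol=e low=62/125 high=63/125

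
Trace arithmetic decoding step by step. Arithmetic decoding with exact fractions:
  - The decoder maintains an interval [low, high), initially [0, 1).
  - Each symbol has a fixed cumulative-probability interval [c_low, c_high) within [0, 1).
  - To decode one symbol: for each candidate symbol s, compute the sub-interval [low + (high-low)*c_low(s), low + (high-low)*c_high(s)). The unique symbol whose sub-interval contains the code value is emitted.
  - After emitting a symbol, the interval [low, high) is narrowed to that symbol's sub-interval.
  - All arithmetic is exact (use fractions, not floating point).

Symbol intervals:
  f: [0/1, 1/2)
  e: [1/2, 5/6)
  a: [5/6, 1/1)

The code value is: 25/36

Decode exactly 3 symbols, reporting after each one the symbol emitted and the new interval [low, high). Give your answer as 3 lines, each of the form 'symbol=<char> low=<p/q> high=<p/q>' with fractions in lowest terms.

Step 1: interval [0/1, 1/1), width = 1/1 - 0/1 = 1/1
  'f': [0/1 + 1/1*0/1, 0/1 + 1/1*1/2) = [0/1, 1/2)
  'e': [0/1 + 1/1*1/2, 0/1 + 1/1*5/6) = [1/2, 5/6) <- contains code 25/36
  'a': [0/1 + 1/1*5/6, 0/1 + 1/1*1/1) = [5/6, 1/1)
  emit 'e', narrow to [1/2, 5/6)
Step 2: interval [1/2, 5/6), width = 5/6 - 1/2 = 1/3
  'f': [1/2 + 1/3*0/1, 1/2 + 1/3*1/2) = [1/2, 2/3)
  'e': [1/2 + 1/3*1/2, 1/2 + 1/3*5/6) = [2/3, 7/9) <- contains code 25/36
  'a': [1/2 + 1/3*5/6, 1/2 + 1/3*1/1) = [7/9, 5/6)
  emit 'e', narrow to [2/3, 7/9)
Step 3: interval [2/3, 7/9), width = 7/9 - 2/3 = 1/9
  'f': [2/3 + 1/9*0/1, 2/3 + 1/9*1/2) = [2/3, 13/18) <- contains code 25/36
  'e': [2/3 + 1/9*1/2, 2/3 + 1/9*5/6) = [13/18, 41/54)
  'a': [2/3 + 1/9*5/6, 2/3 + 1/9*1/1) = [41/54, 7/9)
  emit 'f', narrow to [2/3, 13/18)

Answer: symbol=e low=1/2 high=5/6
symbol=e low=2/3 high=7/9
symbol=f low=2/3 high=13/18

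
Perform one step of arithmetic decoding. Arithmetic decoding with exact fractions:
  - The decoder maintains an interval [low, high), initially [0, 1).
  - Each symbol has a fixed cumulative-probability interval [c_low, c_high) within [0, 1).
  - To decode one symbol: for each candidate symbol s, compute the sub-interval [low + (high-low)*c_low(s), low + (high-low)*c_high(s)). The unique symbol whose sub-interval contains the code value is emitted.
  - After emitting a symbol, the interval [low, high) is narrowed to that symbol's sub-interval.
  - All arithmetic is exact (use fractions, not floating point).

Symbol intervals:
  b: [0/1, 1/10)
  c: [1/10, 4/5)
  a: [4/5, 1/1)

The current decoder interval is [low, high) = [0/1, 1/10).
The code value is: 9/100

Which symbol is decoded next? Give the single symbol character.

Interval width = high − low = 1/10 − 0/1 = 1/10
Scaled code = (code − low) / width = (9/100 − 0/1) / 1/10 = 9/10
  b: [0/1, 1/10) 
  c: [1/10, 4/5) 
  a: [4/5, 1/1) ← scaled code falls here ✓

Answer: a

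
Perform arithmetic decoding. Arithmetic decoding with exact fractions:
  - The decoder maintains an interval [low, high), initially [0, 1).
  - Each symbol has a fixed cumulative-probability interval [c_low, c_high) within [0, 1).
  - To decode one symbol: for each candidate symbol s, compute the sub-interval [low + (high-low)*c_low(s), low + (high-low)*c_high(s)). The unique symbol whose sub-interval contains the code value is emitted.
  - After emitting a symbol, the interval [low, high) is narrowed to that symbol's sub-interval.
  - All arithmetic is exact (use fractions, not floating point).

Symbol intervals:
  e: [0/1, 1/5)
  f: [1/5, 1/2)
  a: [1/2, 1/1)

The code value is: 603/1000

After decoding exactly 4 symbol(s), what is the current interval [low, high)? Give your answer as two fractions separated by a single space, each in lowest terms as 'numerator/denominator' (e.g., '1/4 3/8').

Step 1: interval [0/1, 1/1), width = 1/1 - 0/1 = 1/1
  'e': [0/1 + 1/1*0/1, 0/1 + 1/1*1/5) = [0/1, 1/5)
  'f': [0/1 + 1/1*1/5, 0/1 + 1/1*1/2) = [1/5, 1/2)
  'a': [0/1 + 1/1*1/2, 0/1 + 1/1*1/1) = [1/2, 1/1) <- contains code 603/1000
  emit 'a', narrow to [1/2, 1/1)
Step 2: interval [1/2, 1/1), width = 1/1 - 1/2 = 1/2
  'e': [1/2 + 1/2*0/1, 1/2 + 1/2*1/5) = [1/2, 3/5)
  'f': [1/2 + 1/2*1/5, 1/2 + 1/2*1/2) = [3/5, 3/4) <- contains code 603/1000
  'a': [1/2 + 1/2*1/2, 1/2 + 1/2*1/1) = [3/4, 1/1)
  emit 'f', narrow to [3/5, 3/4)
Step 3: interval [3/5, 3/4), width = 3/4 - 3/5 = 3/20
  'e': [3/5 + 3/20*0/1, 3/5 + 3/20*1/5) = [3/5, 63/100) <- contains code 603/1000
  'f': [3/5 + 3/20*1/5, 3/5 + 3/20*1/2) = [63/100, 27/40)
  'a': [3/5 + 3/20*1/2, 3/5 + 3/20*1/1) = [27/40, 3/4)
  emit 'e', narrow to [3/5, 63/100)
Step 4: interval [3/5, 63/100), width = 63/100 - 3/5 = 3/100
  'e': [3/5 + 3/100*0/1, 3/5 + 3/100*1/5) = [3/5, 303/500) <- contains code 603/1000
  'f': [3/5 + 3/100*1/5, 3/5 + 3/100*1/2) = [303/500, 123/200)
  'a': [3/5 + 3/100*1/2, 3/5 + 3/100*1/1) = [123/200, 63/100)
  emit 'e', narrow to [3/5, 303/500)

Answer: 3/5 303/500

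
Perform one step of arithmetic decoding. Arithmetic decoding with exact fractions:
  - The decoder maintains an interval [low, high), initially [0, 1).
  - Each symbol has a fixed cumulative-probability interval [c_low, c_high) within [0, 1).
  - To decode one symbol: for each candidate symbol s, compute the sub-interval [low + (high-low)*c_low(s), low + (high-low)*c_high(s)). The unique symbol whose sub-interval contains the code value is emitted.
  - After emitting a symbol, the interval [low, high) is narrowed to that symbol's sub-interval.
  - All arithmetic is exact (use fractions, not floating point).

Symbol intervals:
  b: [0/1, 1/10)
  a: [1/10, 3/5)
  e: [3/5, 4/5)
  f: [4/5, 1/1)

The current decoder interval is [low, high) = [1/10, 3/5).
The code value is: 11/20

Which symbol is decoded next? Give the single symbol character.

Answer: f

Derivation:
Interval width = high − low = 3/5 − 1/10 = 1/2
Scaled code = (code − low) / width = (11/20 − 1/10) / 1/2 = 9/10
  b: [0/1, 1/10) 
  a: [1/10, 3/5) 
  e: [3/5, 4/5) 
  f: [4/5, 1/1) ← scaled code falls here ✓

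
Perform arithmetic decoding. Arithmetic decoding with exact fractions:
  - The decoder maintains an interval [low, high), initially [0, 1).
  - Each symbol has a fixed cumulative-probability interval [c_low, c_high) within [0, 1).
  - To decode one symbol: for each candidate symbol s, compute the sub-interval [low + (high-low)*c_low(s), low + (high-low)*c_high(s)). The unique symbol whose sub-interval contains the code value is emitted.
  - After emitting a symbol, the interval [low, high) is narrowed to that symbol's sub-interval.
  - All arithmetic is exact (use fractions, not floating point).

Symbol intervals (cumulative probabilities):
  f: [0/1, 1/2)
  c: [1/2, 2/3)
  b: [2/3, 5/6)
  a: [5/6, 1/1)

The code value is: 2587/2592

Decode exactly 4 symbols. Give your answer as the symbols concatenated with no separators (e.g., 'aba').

Answer: aaac

Derivation:
Step 1: interval [0/1, 1/1), width = 1/1 - 0/1 = 1/1
  'f': [0/1 + 1/1*0/1, 0/1 + 1/1*1/2) = [0/1, 1/2)
  'c': [0/1 + 1/1*1/2, 0/1 + 1/1*2/3) = [1/2, 2/3)
  'b': [0/1 + 1/1*2/3, 0/1 + 1/1*5/6) = [2/3, 5/6)
  'a': [0/1 + 1/1*5/6, 0/1 + 1/1*1/1) = [5/6, 1/1) <- contains code 2587/2592
  emit 'a', narrow to [5/6, 1/1)
Step 2: interval [5/6, 1/1), width = 1/1 - 5/6 = 1/6
  'f': [5/6 + 1/6*0/1, 5/6 + 1/6*1/2) = [5/6, 11/12)
  'c': [5/6 + 1/6*1/2, 5/6 + 1/6*2/3) = [11/12, 17/18)
  'b': [5/6 + 1/6*2/3, 5/6 + 1/6*5/6) = [17/18, 35/36)
  'a': [5/6 + 1/6*5/6, 5/6 + 1/6*1/1) = [35/36, 1/1) <- contains code 2587/2592
  emit 'a', narrow to [35/36, 1/1)
Step 3: interval [35/36, 1/1), width = 1/1 - 35/36 = 1/36
  'f': [35/36 + 1/36*0/1, 35/36 + 1/36*1/2) = [35/36, 71/72)
  'c': [35/36 + 1/36*1/2, 35/36 + 1/36*2/3) = [71/72, 107/108)
  'b': [35/36 + 1/36*2/3, 35/36 + 1/36*5/6) = [107/108, 215/216)
  'a': [35/36 + 1/36*5/6, 35/36 + 1/36*1/1) = [215/216, 1/1) <- contains code 2587/2592
  emit 'a', narrow to [215/216, 1/1)
Step 4: interval [215/216, 1/1), width = 1/1 - 215/216 = 1/216
  'f': [215/216 + 1/216*0/1, 215/216 + 1/216*1/2) = [215/216, 431/432)
  'c': [215/216 + 1/216*1/2, 215/216 + 1/216*2/3) = [431/432, 647/648) <- contains code 2587/2592
  'b': [215/216 + 1/216*2/3, 215/216 + 1/216*5/6) = [647/648, 1295/1296)
  'a': [215/216 + 1/216*5/6, 215/216 + 1/216*1/1) = [1295/1296, 1/1)
  emit 'c', narrow to [431/432, 647/648)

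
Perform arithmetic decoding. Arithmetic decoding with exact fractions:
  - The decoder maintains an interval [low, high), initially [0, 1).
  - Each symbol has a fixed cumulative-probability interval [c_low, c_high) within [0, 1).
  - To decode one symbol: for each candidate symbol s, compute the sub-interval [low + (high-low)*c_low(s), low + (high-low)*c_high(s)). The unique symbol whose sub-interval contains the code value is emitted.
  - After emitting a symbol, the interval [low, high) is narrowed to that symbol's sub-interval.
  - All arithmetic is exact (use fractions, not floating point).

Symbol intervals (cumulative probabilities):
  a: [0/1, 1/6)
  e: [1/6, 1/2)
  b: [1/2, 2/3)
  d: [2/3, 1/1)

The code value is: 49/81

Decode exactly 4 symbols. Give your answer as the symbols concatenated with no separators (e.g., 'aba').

Answer: bbde

Derivation:
Step 1: interval [0/1, 1/1), width = 1/1 - 0/1 = 1/1
  'a': [0/1 + 1/1*0/1, 0/1 + 1/1*1/6) = [0/1, 1/6)
  'e': [0/1 + 1/1*1/6, 0/1 + 1/1*1/2) = [1/6, 1/2)
  'b': [0/1 + 1/1*1/2, 0/1 + 1/1*2/3) = [1/2, 2/3) <- contains code 49/81
  'd': [0/1 + 1/1*2/3, 0/1 + 1/1*1/1) = [2/3, 1/1)
  emit 'b', narrow to [1/2, 2/3)
Step 2: interval [1/2, 2/3), width = 2/3 - 1/2 = 1/6
  'a': [1/2 + 1/6*0/1, 1/2 + 1/6*1/6) = [1/2, 19/36)
  'e': [1/2 + 1/6*1/6, 1/2 + 1/6*1/2) = [19/36, 7/12)
  'b': [1/2 + 1/6*1/2, 1/2 + 1/6*2/3) = [7/12, 11/18) <- contains code 49/81
  'd': [1/2 + 1/6*2/3, 1/2 + 1/6*1/1) = [11/18, 2/3)
  emit 'b', narrow to [7/12, 11/18)
Step 3: interval [7/12, 11/18), width = 11/18 - 7/12 = 1/36
  'a': [7/12 + 1/36*0/1, 7/12 + 1/36*1/6) = [7/12, 127/216)
  'e': [7/12 + 1/36*1/6, 7/12 + 1/36*1/2) = [127/216, 43/72)
  'b': [7/12 + 1/36*1/2, 7/12 + 1/36*2/3) = [43/72, 65/108)
  'd': [7/12 + 1/36*2/3, 7/12 + 1/36*1/1) = [65/108, 11/18) <- contains code 49/81
  emit 'd', narrow to [65/108, 11/18)
Step 4: interval [65/108, 11/18), width = 11/18 - 65/108 = 1/108
  'a': [65/108 + 1/108*0/1, 65/108 + 1/108*1/6) = [65/108, 391/648)
  'e': [65/108 + 1/108*1/6, 65/108 + 1/108*1/2) = [391/648, 131/216) <- contains code 49/81
  'b': [65/108 + 1/108*1/2, 65/108 + 1/108*2/3) = [131/216, 197/324)
  'd': [65/108 + 1/108*2/3, 65/108 + 1/108*1/1) = [197/324, 11/18)
  emit 'e', narrow to [391/648, 131/216)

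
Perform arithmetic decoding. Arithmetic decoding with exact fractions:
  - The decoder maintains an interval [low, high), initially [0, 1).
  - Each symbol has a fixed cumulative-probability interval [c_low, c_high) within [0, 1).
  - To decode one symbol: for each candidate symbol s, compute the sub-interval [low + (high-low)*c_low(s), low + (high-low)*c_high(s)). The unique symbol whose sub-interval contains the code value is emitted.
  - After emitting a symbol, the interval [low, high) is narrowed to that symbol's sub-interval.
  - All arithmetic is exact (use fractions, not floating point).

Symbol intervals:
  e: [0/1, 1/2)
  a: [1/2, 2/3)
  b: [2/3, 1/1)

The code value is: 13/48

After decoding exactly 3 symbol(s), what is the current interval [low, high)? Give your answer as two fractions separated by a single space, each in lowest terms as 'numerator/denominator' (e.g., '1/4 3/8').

Answer: 1/4 7/24

Derivation:
Step 1: interval [0/1, 1/1), width = 1/1 - 0/1 = 1/1
  'e': [0/1 + 1/1*0/1, 0/1 + 1/1*1/2) = [0/1, 1/2) <- contains code 13/48
  'a': [0/1 + 1/1*1/2, 0/1 + 1/1*2/3) = [1/2, 2/3)
  'b': [0/1 + 1/1*2/3, 0/1 + 1/1*1/1) = [2/3, 1/1)
  emit 'e', narrow to [0/1, 1/2)
Step 2: interval [0/1, 1/2), width = 1/2 - 0/1 = 1/2
  'e': [0/1 + 1/2*0/1, 0/1 + 1/2*1/2) = [0/1, 1/4)
  'a': [0/1 + 1/2*1/2, 0/1 + 1/2*2/3) = [1/4, 1/3) <- contains code 13/48
  'b': [0/1 + 1/2*2/3, 0/1 + 1/2*1/1) = [1/3, 1/2)
  emit 'a', narrow to [1/4, 1/3)
Step 3: interval [1/4, 1/3), width = 1/3 - 1/4 = 1/12
  'e': [1/4 + 1/12*0/1, 1/4 + 1/12*1/2) = [1/4, 7/24) <- contains code 13/48
  'a': [1/4 + 1/12*1/2, 1/4 + 1/12*2/3) = [7/24, 11/36)
  'b': [1/4 + 1/12*2/3, 1/4 + 1/12*1/1) = [11/36, 1/3)
  emit 'e', narrow to [1/4, 7/24)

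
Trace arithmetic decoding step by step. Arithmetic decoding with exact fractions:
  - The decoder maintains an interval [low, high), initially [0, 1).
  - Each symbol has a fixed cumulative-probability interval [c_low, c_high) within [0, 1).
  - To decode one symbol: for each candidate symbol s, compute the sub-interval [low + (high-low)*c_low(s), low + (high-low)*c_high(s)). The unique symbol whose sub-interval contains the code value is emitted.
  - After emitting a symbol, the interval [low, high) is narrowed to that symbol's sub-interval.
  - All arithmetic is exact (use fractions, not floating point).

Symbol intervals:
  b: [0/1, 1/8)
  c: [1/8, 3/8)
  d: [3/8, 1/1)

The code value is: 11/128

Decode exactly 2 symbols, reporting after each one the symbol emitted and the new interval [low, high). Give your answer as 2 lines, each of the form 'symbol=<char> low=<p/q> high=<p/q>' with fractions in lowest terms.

Answer: symbol=b low=0/1 high=1/8
symbol=d low=3/64 high=1/8

Derivation:
Step 1: interval [0/1, 1/1), width = 1/1 - 0/1 = 1/1
  'b': [0/1 + 1/1*0/1, 0/1 + 1/1*1/8) = [0/1, 1/8) <- contains code 11/128
  'c': [0/1 + 1/1*1/8, 0/1 + 1/1*3/8) = [1/8, 3/8)
  'd': [0/1 + 1/1*3/8, 0/1 + 1/1*1/1) = [3/8, 1/1)
  emit 'b', narrow to [0/1, 1/8)
Step 2: interval [0/1, 1/8), width = 1/8 - 0/1 = 1/8
  'b': [0/1 + 1/8*0/1, 0/1 + 1/8*1/8) = [0/1, 1/64)
  'c': [0/1 + 1/8*1/8, 0/1 + 1/8*3/8) = [1/64, 3/64)
  'd': [0/1 + 1/8*3/8, 0/1 + 1/8*1/1) = [3/64, 1/8) <- contains code 11/128
  emit 'd', narrow to [3/64, 1/8)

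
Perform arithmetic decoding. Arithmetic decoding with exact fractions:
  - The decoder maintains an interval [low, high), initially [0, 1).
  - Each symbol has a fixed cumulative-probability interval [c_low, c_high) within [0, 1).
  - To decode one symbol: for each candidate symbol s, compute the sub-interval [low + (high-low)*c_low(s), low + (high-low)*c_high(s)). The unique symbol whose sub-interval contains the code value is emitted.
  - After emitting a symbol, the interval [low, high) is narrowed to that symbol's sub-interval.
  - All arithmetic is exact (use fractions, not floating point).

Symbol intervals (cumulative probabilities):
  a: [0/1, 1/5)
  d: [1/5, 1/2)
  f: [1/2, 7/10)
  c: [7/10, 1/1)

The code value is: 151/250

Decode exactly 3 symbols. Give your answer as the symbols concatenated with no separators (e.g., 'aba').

Answer: ffa

Derivation:
Step 1: interval [0/1, 1/1), width = 1/1 - 0/1 = 1/1
  'a': [0/1 + 1/1*0/1, 0/1 + 1/1*1/5) = [0/1, 1/5)
  'd': [0/1 + 1/1*1/5, 0/1 + 1/1*1/2) = [1/5, 1/2)
  'f': [0/1 + 1/1*1/2, 0/1 + 1/1*7/10) = [1/2, 7/10) <- contains code 151/250
  'c': [0/1 + 1/1*7/10, 0/1 + 1/1*1/1) = [7/10, 1/1)
  emit 'f', narrow to [1/2, 7/10)
Step 2: interval [1/2, 7/10), width = 7/10 - 1/2 = 1/5
  'a': [1/2 + 1/5*0/1, 1/2 + 1/5*1/5) = [1/2, 27/50)
  'd': [1/2 + 1/5*1/5, 1/2 + 1/5*1/2) = [27/50, 3/5)
  'f': [1/2 + 1/5*1/2, 1/2 + 1/5*7/10) = [3/5, 16/25) <- contains code 151/250
  'c': [1/2 + 1/5*7/10, 1/2 + 1/5*1/1) = [16/25, 7/10)
  emit 'f', narrow to [3/5, 16/25)
Step 3: interval [3/5, 16/25), width = 16/25 - 3/5 = 1/25
  'a': [3/5 + 1/25*0/1, 3/5 + 1/25*1/5) = [3/5, 76/125) <- contains code 151/250
  'd': [3/5 + 1/25*1/5, 3/5 + 1/25*1/2) = [76/125, 31/50)
  'f': [3/5 + 1/25*1/2, 3/5 + 1/25*7/10) = [31/50, 157/250)
  'c': [3/5 + 1/25*7/10, 3/5 + 1/25*1/1) = [157/250, 16/25)
  emit 'a', narrow to [3/5, 76/125)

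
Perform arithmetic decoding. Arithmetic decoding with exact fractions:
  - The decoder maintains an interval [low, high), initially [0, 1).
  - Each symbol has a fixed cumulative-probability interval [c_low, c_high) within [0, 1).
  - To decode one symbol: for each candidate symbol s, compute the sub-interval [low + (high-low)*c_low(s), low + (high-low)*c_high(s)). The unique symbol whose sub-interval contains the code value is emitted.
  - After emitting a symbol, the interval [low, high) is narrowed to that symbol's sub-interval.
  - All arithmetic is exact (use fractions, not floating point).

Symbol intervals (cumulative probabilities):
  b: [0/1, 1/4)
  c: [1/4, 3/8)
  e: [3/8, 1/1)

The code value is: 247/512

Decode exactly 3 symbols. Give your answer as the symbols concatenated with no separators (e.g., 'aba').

Answer: ebe

Derivation:
Step 1: interval [0/1, 1/1), width = 1/1 - 0/1 = 1/1
  'b': [0/1 + 1/1*0/1, 0/1 + 1/1*1/4) = [0/1, 1/4)
  'c': [0/1 + 1/1*1/4, 0/1 + 1/1*3/8) = [1/4, 3/8)
  'e': [0/1 + 1/1*3/8, 0/1 + 1/1*1/1) = [3/8, 1/1) <- contains code 247/512
  emit 'e', narrow to [3/8, 1/1)
Step 2: interval [3/8, 1/1), width = 1/1 - 3/8 = 5/8
  'b': [3/8 + 5/8*0/1, 3/8 + 5/8*1/4) = [3/8, 17/32) <- contains code 247/512
  'c': [3/8 + 5/8*1/4, 3/8 + 5/8*3/8) = [17/32, 39/64)
  'e': [3/8 + 5/8*3/8, 3/8 + 5/8*1/1) = [39/64, 1/1)
  emit 'b', narrow to [3/8, 17/32)
Step 3: interval [3/8, 17/32), width = 17/32 - 3/8 = 5/32
  'b': [3/8 + 5/32*0/1, 3/8 + 5/32*1/4) = [3/8, 53/128)
  'c': [3/8 + 5/32*1/4, 3/8 + 5/32*3/8) = [53/128, 111/256)
  'e': [3/8 + 5/32*3/8, 3/8 + 5/32*1/1) = [111/256, 17/32) <- contains code 247/512
  emit 'e', narrow to [111/256, 17/32)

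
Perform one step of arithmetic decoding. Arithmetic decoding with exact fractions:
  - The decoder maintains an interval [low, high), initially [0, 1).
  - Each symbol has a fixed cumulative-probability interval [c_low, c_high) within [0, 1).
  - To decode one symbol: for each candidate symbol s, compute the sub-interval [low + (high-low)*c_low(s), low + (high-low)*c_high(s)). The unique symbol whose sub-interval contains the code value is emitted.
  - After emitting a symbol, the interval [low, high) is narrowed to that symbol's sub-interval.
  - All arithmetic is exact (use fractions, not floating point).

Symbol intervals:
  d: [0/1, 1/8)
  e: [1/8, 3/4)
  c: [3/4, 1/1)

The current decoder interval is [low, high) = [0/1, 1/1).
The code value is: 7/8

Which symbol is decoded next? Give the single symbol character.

Answer: c

Derivation:
Interval width = high − low = 1/1 − 0/1 = 1/1
Scaled code = (code − low) / width = (7/8 − 0/1) / 1/1 = 7/8
  d: [0/1, 1/8) 
  e: [1/8, 3/4) 
  c: [3/4, 1/1) ← scaled code falls here ✓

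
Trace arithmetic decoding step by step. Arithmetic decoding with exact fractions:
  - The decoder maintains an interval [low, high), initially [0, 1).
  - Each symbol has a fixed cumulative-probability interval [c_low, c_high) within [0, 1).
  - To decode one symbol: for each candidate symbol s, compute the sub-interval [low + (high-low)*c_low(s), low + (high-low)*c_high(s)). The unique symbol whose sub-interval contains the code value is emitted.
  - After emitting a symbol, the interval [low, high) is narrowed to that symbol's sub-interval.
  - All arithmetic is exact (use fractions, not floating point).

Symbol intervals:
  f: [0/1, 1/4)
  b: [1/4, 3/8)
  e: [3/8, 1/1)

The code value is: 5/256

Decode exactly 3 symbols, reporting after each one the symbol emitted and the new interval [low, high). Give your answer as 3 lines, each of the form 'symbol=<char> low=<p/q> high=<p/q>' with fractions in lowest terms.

Step 1: interval [0/1, 1/1), width = 1/1 - 0/1 = 1/1
  'f': [0/1 + 1/1*0/1, 0/1 + 1/1*1/4) = [0/1, 1/4) <- contains code 5/256
  'b': [0/1 + 1/1*1/4, 0/1 + 1/1*3/8) = [1/4, 3/8)
  'e': [0/1 + 1/1*3/8, 0/1 + 1/1*1/1) = [3/8, 1/1)
  emit 'f', narrow to [0/1, 1/4)
Step 2: interval [0/1, 1/4), width = 1/4 - 0/1 = 1/4
  'f': [0/1 + 1/4*0/1, 0/1 + 1/4*1/4) = [0/1, 1/16) <- contains code 5/256
  'b': [0/1 + 1/4*1/4, 0/1 + 1/4*3/8) = [1/16, 3/32)
  'e': [0/1 + 1/4*3/8, 0/1 + 1/4*1/1) = [3/32, 1/4)
  emit 'f', narrow to [0/1, 1/16)
Step 3: interval [0/1, 1/16), width = 1/16 - 0/1 = 1/16
  'f': [0/1 + 1/16*0/1, 0/1 + 1/16*1/4) = [0/1, 1/64)
  'b': [0/1 + 1/16*1/4, 0/1 + 1/16*3/8) = [1/64, 3/128) <- contains code 5/256
  'e': [0/1 + 1/16*3/8, 0/1 + 1/16*1/1) = [3/128, 1/16)
  emit 'b', narrow to [1/64, 3/128)

Answer: symbol=f low=0/1 high=1/4
symbol=f low=0/1 high=1/16
symbol=b low=1/64 high=3/128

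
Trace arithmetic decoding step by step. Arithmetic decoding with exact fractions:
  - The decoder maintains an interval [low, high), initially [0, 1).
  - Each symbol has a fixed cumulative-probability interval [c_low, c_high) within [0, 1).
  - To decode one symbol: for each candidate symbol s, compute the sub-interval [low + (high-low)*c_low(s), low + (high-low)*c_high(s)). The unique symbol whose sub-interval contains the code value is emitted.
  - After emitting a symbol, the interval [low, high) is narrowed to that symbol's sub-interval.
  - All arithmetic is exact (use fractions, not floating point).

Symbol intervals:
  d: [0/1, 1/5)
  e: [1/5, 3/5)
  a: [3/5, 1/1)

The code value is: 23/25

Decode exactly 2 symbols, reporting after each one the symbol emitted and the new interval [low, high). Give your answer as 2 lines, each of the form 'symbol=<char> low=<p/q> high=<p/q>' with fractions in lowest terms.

Step 1: interval [0/1, 1/1), width = 1/1 - 0/1 = 1/1
  'd': [0/1 + 1/1*0/1, 0/1 + 1/1*1/5) = [0/1, 1/5)
  'e': [0/1 + 1/1*1/5, 0/1 + 1/1*3/5) = [1/5, 3/5)
  'a': [0/1 + 1/1*3/5, 0/1 + 1/1*1/1) = [3/5, 1/1) <- contains code 23/25
  emit 'a', narrow to [3/5, 1/1)
Step 2: interval [3/5, 1/1), width = 1/1 - 3/5 = 2/5
  'd': [3/5 + 2/5*0/1, 3/5 + 2/5*1/5) = [3/5, 17/25)
  'e': [3/5 + 2/5*1/5, 3/5 + 2/5*3/5) = [17/25, 21/25)
  'a': [3/5 + 2/5*3/5, 3/5 + 2/5*1/1) = [21/25, 1/1) <- contains code 23/25
  emit 'a', narrow to [21/25, 1/1)

Answer: symbol=a low=3/5 high=1/1
symbol=a low=21/25 high=1/1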